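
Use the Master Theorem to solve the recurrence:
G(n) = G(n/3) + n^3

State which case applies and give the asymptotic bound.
Master Theorem template: G(n) = a·G(n/b) + f(n).
Here: a=1, b=3, f(n)=n^3
Compute log_b(a) = log_3(1) = 0.
f(n) = n^3 = Ω(n^(0+ε)) with ε = 3, and the regularity condition holds (a·f(n/b) = (a/b^3)·f(n) with a/b^3 = 3^-3 < 1). Case 3: G(n) = Θ(f(n)) = Θ(n^3).

Case 3: G(n) = Θ(n^3)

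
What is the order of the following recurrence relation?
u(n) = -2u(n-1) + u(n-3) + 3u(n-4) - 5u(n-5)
The order is the largest lag k for which u(n-k) appears. Here the deepest term is u(n-5), so the order is 5.

Order 5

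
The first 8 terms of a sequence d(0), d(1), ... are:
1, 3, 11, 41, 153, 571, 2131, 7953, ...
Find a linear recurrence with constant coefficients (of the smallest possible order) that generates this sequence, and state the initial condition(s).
Look for the lowest-order linear relation among consecutive terms.
Observation: d(n) - 4·d(n-1) - (-1)·d(n-2) = 0 holds for the shown terms, and no order-1 relation d(n) = α·d(n-1) + β fits.
Check at n=3: 4·11 + (-1)·3 = 41. ✓

d(n) = 4d(n-1) - d(n-2), d(0) = 1, d(1) = 3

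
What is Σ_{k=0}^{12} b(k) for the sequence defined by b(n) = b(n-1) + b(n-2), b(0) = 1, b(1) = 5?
Computing the sequence terms: 1, 5, 6, 11, 17, 28, 45, 73, 118, 191, 309, 500, 809
Adding these values together:

2113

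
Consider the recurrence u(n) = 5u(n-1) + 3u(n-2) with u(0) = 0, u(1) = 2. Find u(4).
Computing the sequence terms:
0, 2, 10, 56, 310

310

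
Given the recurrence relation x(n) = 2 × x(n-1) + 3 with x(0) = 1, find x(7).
Computing step by step:
x(0) = 1
x(1) = 2 × 1 + 3 = 5
x(2) = 2 × 5 + 3 = 13
x(3) = 2 × 13 + 3 = 29
x(4) = 2 × 29 + 3 = 61
x(5) = 2 × 61 + 3 = 125
x(6) = 2 × 125 + 3 = 253
x(7) = 2 × 253 + 3 = 509

509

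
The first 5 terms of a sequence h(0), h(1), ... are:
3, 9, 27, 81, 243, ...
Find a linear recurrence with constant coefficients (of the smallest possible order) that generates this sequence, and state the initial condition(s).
Look for the lowest-order linear relation among consecutive terms.
Observation: each term is 3× the previous.
Check at n=2: 3·9 = 27. ✓

h(n) = 3 × h(n-1), h(0) = 3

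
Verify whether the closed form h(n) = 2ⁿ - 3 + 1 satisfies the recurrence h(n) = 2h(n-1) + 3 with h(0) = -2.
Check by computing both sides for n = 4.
From the recurrence with h(0) = -2:
  h(0) = -2, h(1) = -1, h(2) = 1, h(3) = 5, h(4) = 13
  so the recurrence gives h(4) = 13.
From the proposed closed form h(n) = 2ⁿ - 3 + 1:
  h(4) = 14.
The recurrence gives 13 but the closed form gives 14, so the closed form does not satisfy the recurrence.

No, the closed form is incorrect.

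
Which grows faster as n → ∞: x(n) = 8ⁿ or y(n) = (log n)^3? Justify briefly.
Comparing growth rates:
Growth-rate hierarchy: log n ≺ any polynomial ≺ any exponential cⁿ (c>1) ≺ n! ≺ nⁿ.
exponential base 8 dominates polylogarithmic (log n)^3 asymptotically.

x(n) grows faster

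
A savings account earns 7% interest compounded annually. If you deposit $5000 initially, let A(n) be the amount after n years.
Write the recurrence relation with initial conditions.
Each year the balance grows by 7%, i.e. is multiplied by 1 + 7/100 = 1.07, so A(n) = 1.07 × A(n-1). The initial deposit gives A(0) = 5000.
Unrolling gives the closed form A(n) = 5000 × (1.07)ⁿ.

A(n) = 1.07 × A(n-1), A(0) = 5000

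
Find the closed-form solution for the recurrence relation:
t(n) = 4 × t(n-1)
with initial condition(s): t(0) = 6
Recurrence: t(n) = 4 × t(n-1), initial: t(0) = 6.
Each term is 4 times the previous, so this is geometric with ratio 4. After n steps: t(n) = t(0)·4ⁿ = 6·4ⁿ.

t(n) = 6·4ⁿ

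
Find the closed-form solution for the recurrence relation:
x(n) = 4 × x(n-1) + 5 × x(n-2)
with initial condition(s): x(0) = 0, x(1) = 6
Recurrence: x(n) = 4 × x(n-1) + 5 × x(n-2), initial: x(0) = 0, x(1) = 6.
Characteristic equation: r² - 4r - 5 = 0, which factors as (r - 5)(r + 1) = 0, so r = 5, -1. General solution x(n) = A·5ⁿ + B·(-1)ⁿ. From x(0) = 0: A + B = 0. From x(1) = 6: 5A - 1B = 6. Solving gives A = 1, B = -1.

x(n) = 5ⁿ - (-1)ⁿ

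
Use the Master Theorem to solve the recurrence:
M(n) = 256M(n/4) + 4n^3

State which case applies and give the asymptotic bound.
Master Theorem template: M(n) = a·M(n/b) + f(n).
Here: a=256, b=4, f(n)=4n^3
Compute log_b(a) = log_4(256) = 4.
f(n) = 4n^3 = O(n^(4-ε)) with ε = 1. Case 1: M(n) = Θ(n^log_b(a)) = Θ(n^4).

Case 1: M(n) = Θ(n^4)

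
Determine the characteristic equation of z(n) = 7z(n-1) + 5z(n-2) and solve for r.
Substitute z(n) = rⁿ and divide through by rⁿ⁻²: r² - 7r - 5 = 0
Discriminant: 7² + 4·5 = 69, not a perfect square, so by the quadratic formula r = (7 ± √69)/2.
General solution: z(n) = A·r₁ⁿ + B·r₂ⁿ where r₁,r₂ = (7 ± √69)/2

Characteristic: r² - 7r - 5 = 0, Roots: r = (7 ± √69)/2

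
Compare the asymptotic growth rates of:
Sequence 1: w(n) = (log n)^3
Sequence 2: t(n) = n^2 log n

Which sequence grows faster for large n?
Comparing growth rates:
Growth-rate hierarchy: log n ≺ any polynomial ≺ any exponential cⁿ (c>1) ≺ n! ≺ nⁿ.
polynomial degree 2 (with log factor) dominates polylogarithmic (log n)^3 asymptotically.

t(n) grows faster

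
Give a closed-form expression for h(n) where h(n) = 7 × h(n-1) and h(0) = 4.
Recurrence: h(n) = 7 × h(n-1), initial: h(0) = 4.
Each term is 7 times the previous, so this is geometric with ratio 7. After n steps: h(n) = h(0)·7ⁿ = 4·7ⁿ.

h(n) = 4·7ⁿ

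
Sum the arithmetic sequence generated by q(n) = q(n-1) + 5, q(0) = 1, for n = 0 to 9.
Computing the sequence terms: 1, 6, 11, 16, 21, 26, 31, 36, 41, 46
Adding these values together:

235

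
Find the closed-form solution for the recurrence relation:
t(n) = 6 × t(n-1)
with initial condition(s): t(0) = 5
Recurrence: t(n) = 6 × t(n-1), initial: t(0) = 5.
Each term is 6 times the previous, so this is geometric with ratio 6. After n steps: t(n) = t(0)·6ⁿ = 5·6ⁿ.

t(n) = 5·6ⁿ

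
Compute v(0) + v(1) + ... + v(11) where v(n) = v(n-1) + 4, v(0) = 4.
Computing the sequence terms: 4, 8, 12, 16, 20, 24, 28, 32, 36, 40, 44, 48
Adding these values together:

312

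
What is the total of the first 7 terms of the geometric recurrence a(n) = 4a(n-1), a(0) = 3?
Computing the sequence terms: 3, 12, 48, 192, 768, 3072, 12288
Adding these values together:

16383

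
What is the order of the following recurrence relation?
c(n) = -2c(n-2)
The order is the largest lag k for which c(n-k) appears. Here the deepest term is c(n-2), so the order is 2.

Order 2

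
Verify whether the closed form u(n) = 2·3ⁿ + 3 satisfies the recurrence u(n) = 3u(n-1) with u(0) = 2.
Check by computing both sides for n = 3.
From the recurrence with u(0) = 2:
  u(0) = 2, u(1) = 6, u(2) = 18, u(3) = 54
  so the recurrence gives u(3) = 54.
From the proposed closed form u(n) = 2·3ⁿ + 3:
  u(3) = 57.
The recurrence gives 54 but the closed form gives 57, so the closed form does not satisfy the recurrence.

No, the closed form is incorrect.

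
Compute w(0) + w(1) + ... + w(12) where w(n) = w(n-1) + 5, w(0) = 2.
Computing the sequence terms: 2, 7, 12, 17, 22, 27, 32, 37, 42, 47, 52, 57, 62
Adding these values together:

416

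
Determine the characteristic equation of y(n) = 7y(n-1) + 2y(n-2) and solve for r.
Substitute y(n) = rⁿ and divide through by rⁿ⁻²: r² - 7r - 2 = 0
Discriminant: 7² + 4·2 = 57, not a perfect square, so by the quadratic formula r = (7 ± √57)/2.
General solution: y(n) = A·r₁ⁿ + B·r₂ⁿ where r₁,r₂ = (7 ± √57)/2

Characteristic: r² - 7r - 2 = 0, Roots: r = (7 ± √57)/2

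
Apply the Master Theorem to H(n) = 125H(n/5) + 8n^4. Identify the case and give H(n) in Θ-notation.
Master Theorem template: H(n) = a·H(n/b) + f(n).
Here: a=125, b=5, f(n)=8n^4
Compute log_b(a) = log_5(125) = 3.
f(n) = 8n^4 = Ω(n^(3+ε)) with ε = 1, and the regularity condition holds (a·f(n/b) = (a/b^4)·f(n) with a/b^4 = 5^-1 < 1). Case 3: H(n) = Θ(f(n)) = Θ(n^4).

Case 3: H(n) = Θ(n^4)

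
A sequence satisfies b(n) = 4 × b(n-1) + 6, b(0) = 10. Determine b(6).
Computing step by step:
b(0) = 10
b(1) = 4 × 10 + 6 = 46
b(2) = 4 × 46 + 6 = 190
b(3) = 4 × 190 + 6 = 766
b(4) = 4 × 766 + 6 = 3070
b(5) = 4 × 3070 + 6 = 12286
b(6) = 4 × 12286 + 6 = 49150

49150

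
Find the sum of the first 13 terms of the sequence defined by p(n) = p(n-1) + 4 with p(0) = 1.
Computing the sequence terms: 1, 5, 9, 13, 17, 21, 25, 29, 33, 37, 41, 45, 49
Adding these values together:

325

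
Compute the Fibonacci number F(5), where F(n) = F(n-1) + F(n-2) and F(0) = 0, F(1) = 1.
Computing the sequence terms:
0, 1, 1, 2, 3, 5

5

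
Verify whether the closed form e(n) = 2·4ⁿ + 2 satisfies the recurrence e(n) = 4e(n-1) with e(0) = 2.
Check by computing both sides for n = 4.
From the recurrence with e(0) = 2:
  e(0) = 2, e(1) = 8, e(2) = 32, e(3) = 128, e(4) = 512
  so the recurrence gives e(4) = 512.
From the proposed closed form e(n) = 2·4ⁿ + 2:
  e(4) = 514.
The recurrence gives 512 but the closed form gives 514, so the closed form does not satisfy the recurrence.

No, the closed form is incorrect.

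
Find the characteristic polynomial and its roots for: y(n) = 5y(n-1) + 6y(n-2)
Substitute y(n) = rⁿ and divide through by rⁿ⁻²: r² - 5r - 6 = 0
Factor: (r + 1)(r - 6) = 0, so r = -1, 6.
General solution: y(n) = A·(-1)ⁿ + B·6ⁿ

Characteristic: r² - 5r - 6 = 0, Roots: r = -1, 6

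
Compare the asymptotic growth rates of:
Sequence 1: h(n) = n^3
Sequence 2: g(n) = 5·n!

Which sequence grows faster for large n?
Comparing growth rates:
Growth-rate hierarchy: log n ≺ any polynomial ≺ any exponential cⁿ (c>1) ≺ n! ≺ nⁿ.
factorial dominates polynomial degree 3 asymptotically.

g(n) grows faster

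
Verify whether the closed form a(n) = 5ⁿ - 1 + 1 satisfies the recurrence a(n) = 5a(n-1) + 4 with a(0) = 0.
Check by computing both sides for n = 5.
From the recurrence with a(0) = 0:
  a(0) = 0, a(1) = 4, a(2) = 24, a(3) = 124, a(4) = 624, a(5) = 3124
  so the recurrence gives a(5) = 3124.
From the proposed closed form a(n) = 5ⁿ - 1 + 1:
  a(5) = 3125.
The recurrence gives 3124 but the closed form gives 3125, so the closed form does not satisfy the recurrence.

No, the closed form is incorrect.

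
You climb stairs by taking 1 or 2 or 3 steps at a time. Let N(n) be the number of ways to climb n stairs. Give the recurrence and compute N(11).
Condition on the size of the last step (1 to 3): before it there were n-1, …, n-3 stairs climbed, and these cases are disjoint, so N(n) = N(n-1) + N(n-2) + N(n-3) (order-3 linear recurrence).
Initial conditions by direct count (compositions of i into parts ≤ 3): N(1) = 1; N(2) = 2; N(3) = 4.
Iterating the recurrence: N(4) = 7, N(5) = 13, N(6) = 24, N(7) = 44, N(8) = 81, N(9) = 149, N(10) = 274, N(11) = 504.

N(n) = N(n-1) + N(n-2) + N(n-3), N(1) = 1, N(2) = 2, N(3) = 4; N(11) = 504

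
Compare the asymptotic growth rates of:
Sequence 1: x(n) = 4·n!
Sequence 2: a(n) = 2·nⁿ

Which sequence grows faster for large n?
Comparing growth rates:
Growth-rate hierarchy: log n ≺ any polynomial ≺ any exponential cⁿ (c>1) ≺ n! ≺ nⁿ.
super-exponential nⁿ dominates factorial asymptotically.

a(n) grows faster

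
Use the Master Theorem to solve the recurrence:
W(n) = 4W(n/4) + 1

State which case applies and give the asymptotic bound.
Master Theorem template: W(n) = a·W(n/b) + f(n).
Here: a=4, b=4, f(n)=1
Compute log_b(a) = log_4(4) = 1.
f(n) = 1 = O(n^(1-ε)) with ε = 1. Case 1: W(n) = Θ(n^log_b(a)) = Θ(n).

Case 1: W(n) = Θ(n)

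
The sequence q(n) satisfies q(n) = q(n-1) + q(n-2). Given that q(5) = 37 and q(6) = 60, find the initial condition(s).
Work backwards using q(k) = q(k+2) - q(k+1):
q(4) = q(6) - q(5) = 60 - 37 = 23
q(3) = q(5) - q(4) = 37 - 23 = 14
q(2) = q(4) - q(3) = 23 - 14 = 9
q(1) = q(3) - q(2) = 14 - 9 = 5
q(0) = q(2) - q(1) = 9 - 5 = 4

q(0) = 4, q(1) = 5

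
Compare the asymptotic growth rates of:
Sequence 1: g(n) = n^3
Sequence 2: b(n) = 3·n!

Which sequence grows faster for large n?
Comparing growth rates:
Growth-rate hierarchy: log n ≺ any polynomial ≺ any exponential cⁿ (c>1) ≺ n! ≺ nⁿ.
factorial dominates polynomial degree 3 asymptotically.

b(n) grows faster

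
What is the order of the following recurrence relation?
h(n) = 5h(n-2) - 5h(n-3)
The order is the largest lag k for which h(n-k) appears. Here the deepest term is h(n-3), so the order is 3.

Order 3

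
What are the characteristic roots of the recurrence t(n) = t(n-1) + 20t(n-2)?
Substitute t(n) = rⁿ and divide through by rⁿ⁻²: r² - r - 20 = 0
Factor: (r + 4)(r - 5) = 0, so r = -4, 5.
General solution: t(n) = A·(-4)ⁿ + B·5ⁿ

Characteristic: r² - r - 20 = 0, Roots: r = -4, 5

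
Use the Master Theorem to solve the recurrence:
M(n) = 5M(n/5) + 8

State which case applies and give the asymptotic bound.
Master Theorem template: M(n) = a·M(n/b) + f(n).
Here: a=5, b=5, f(n)=8
Compute log_b(a) = log_5(5) = 1.
f(n) = 8 = O(n^(1-ε)) with ε = 1. Case 1: M(n) = Θ(n^log_b(a)) = Θ(n).

Case 1: M(n) = Θ(n)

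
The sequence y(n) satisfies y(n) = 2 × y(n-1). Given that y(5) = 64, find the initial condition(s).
In general y(n) = 2ⁿ · y(0). At n = 5: y(0) = y(5) / 2^5 = 64 / 32 = 2.

y(0) = 2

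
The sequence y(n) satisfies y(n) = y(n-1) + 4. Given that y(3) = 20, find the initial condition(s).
y(3) = y(0) + 3·4, so y(0) = 20 - 12 = 8.

y(0) = 8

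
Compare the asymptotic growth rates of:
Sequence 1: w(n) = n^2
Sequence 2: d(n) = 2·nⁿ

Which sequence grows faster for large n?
Comparing growth rates:
Growth-rate hierarchy: log n ≺ any polynomial ≺ any exponential cⁿ (c>1) ≺ n! ≺ nⁿ.
super-exponential nⁿ dominates polynomial degree 2 asymptotically.

d(n) grows faster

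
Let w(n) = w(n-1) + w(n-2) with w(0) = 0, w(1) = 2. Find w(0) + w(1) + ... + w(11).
Computing the sequence terms: 0, 2, 2, 4, 6, 10, 16, 26, 42, 68, 110, 178
Adding these values together:

464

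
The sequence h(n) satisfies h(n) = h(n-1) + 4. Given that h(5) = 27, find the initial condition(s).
h(5) = h(0) + 5·4, so h(0) = 27 - 20 = 7.

h(0) = 7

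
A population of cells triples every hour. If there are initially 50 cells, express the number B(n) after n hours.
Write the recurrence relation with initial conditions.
Each hour multiplies the count by 3, so the count after n hours depends only on the count after n-1 hours: B(n) = 3 × B(n-1). The starting count gives B(0) = 50.
Unrolling n times gives the closed form B(n) = 50 × 3ⁿ.

B(n) = 3 × B(n-1), B(0) = 50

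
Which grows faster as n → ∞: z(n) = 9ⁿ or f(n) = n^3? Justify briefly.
Comparing growth rates:
Growth-rate hierarchy: log n ≺ any polynomial ≺ any exponential cⁿ (c>1) ≺ n! ≺ nⁿ.
exponential base 9 dominates polynomial degree 3 asymptotically.

z(n) grows faster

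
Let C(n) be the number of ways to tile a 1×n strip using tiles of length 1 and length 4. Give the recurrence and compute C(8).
Condition on the last tile: it has length 1 (leaving a 1×(n-1) strip) or length 4 (leaving a 1×(n-4) strip), so C(n) = C(n-1) + C(n-4) (order-4 linear recurrence).
For 0 ≤ i < 4 only unit tiles fit, so C(i) = 1.
Iterating the recurrence: C(4) = 2, C(5) = 3, C(6) = 4, C(7) = 5, C(8) = 7.

C(n) = C(n-1) + C(n-4), with C(i) = 1 for 0 ≤ i < 4; C(8) = 7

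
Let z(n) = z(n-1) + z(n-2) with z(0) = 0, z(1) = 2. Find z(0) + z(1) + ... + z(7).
Computing the sequence terms: 0, 2, 2, 4, 6, 10, 16, 26
Adding these values together:

66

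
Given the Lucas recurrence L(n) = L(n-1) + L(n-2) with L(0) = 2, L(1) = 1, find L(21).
Computing the sequence terms:
2, 1, 3, 4, 7, 11, 18, 29, 47, 76, 123, 199, 322, 521, 843, 1364, 2207, 3571, 5778, 9349, 15127, 24476

24476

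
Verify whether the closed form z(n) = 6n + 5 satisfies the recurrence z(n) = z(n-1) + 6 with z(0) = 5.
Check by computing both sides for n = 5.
From the recurrence with z(0) = 5:
  z(0) = 5, z(1) = 11, z(2) = 17, z(3) = 23, z(4) = 29, z(5) = 35
  so the recurrence gives z(5) = 35.
From the proposed closed form z(n) = 6n + 5:
  z(5) = 35.
Both sides give 35 at n = 5, and the initial condition(s) match, so the closed form is consistent.

Yes, the closed form is correct.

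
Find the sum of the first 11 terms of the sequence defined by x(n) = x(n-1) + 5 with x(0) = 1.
Computing the sequence terms: 1, 6, 11, 16, 21, 26, 31, 36, 41, 46, 51
Adding these values together:

286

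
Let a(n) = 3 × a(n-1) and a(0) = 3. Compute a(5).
Computing step by step:
a(0) = 3
a(1) = 3 × 3 = 9
a(2) = 3 × 9 = 27
a(3) = 3 × 27 = 81
a(4) = 3 × 81 = 243
a(5) = 3 × 243 = 729

729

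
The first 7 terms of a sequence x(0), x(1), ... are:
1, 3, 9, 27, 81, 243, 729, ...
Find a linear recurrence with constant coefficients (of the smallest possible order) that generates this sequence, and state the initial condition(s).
Look for the lowest-order linear relation among consecutive terms.
Observation: each term is 3× the previous.
Check at n=2: 3·3 = 9. ✓

x(n) = 3 × x(n-1), x(0) = 1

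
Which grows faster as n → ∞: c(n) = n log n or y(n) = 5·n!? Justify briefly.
Comparing growth rates:
Growth-rate hierarchy: log n ≺ any polynomial ≺ any exponential cⁿ (c>1) ≺ n! ≺ nⁿ.
factorial dominates polynomial degree 1 (with log factor) asymptotically.

y(n) grows faster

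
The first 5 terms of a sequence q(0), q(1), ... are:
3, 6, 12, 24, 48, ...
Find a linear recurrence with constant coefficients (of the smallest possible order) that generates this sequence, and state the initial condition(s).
Look for the lowest-order linear relation among consecutive terms.
Observation: each term is 2× the previous.
Check at n=2: 2·6 = 12. ✓

q(n) = 2 × q(n-1), q(0) = 3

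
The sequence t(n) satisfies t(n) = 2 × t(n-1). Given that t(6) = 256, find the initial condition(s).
In general t(n) = 2ⁿ · t(0). At n = 6: t(0) = t(6) / 2^6 = 256 / 64 = 4.

t(0) = 4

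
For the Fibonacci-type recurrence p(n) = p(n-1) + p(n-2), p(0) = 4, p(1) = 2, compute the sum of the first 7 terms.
Computing the sequence terms: 4, 2, 6, 8, 14, 22, 36
Adding these values together:

92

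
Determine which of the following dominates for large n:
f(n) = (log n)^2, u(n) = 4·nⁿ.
Comparing growth rates:
Growth-rate hierarchy: log n ≺ any polynomial ≺ any exponential cⁿ (c>1) ≺ n! ≺ nⁿ.
super-exponential nⁿ dominates polylogarithmic (log n)^2 asymptotically.

u(n) grows faster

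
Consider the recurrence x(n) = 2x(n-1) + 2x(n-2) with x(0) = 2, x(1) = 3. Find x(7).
Computing the sequence terms:
2, 3, 10, 26, 72, 196, 536, 1464

1464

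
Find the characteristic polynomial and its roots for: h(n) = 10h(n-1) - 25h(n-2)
Substitute h(n) = rⁿ and divide through by rⁿ⁻²: r² - 10r + 25 = 0
Factor: (r - 5)² = 0, so r = 5 (double root).
General solution: h(n) = (A + Bn)·5ⁿ

Characteristic: r² - 10r + 25 = 0, Roots: r = 5 (double root)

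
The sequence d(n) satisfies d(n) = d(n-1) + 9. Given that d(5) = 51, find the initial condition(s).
d(5) = d(0) + 5·9, so d(0) = 51 - 45 = 6.

d(0) = 6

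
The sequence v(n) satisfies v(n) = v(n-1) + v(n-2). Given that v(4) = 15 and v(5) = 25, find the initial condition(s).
Work backwards using v(k) = v(k+2) - v(k+1):
v(3) = v(5) - v(4) = 25 - 15 = 10
v(2) = v(4) - v(3) = 15 - 10 = 5
v(1) = v(3) - v(2) = 10 - 5 = 5
v(0) = v(2) - v(1) = 5 - 5 = 0

v(0) = 0, v(1) = 5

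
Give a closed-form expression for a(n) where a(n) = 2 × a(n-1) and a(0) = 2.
Recurrence: a(n) = 2 × a(n-1), initial: a(0) = 2.
Each term is 2 times the previous, so this is geometric with ratio 2. After n steps: a(n) = a(0)·2ⁿ = 2·2ⁿ.

a(n) = 2·2ⁿ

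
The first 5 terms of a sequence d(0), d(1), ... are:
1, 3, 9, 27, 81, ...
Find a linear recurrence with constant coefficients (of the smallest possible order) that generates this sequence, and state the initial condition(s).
Look for the lowest-order linear relation among consecutive terms.
Observation: each term is 3× the previous.
Check at n=2: 3·3 = 9. ✓

d(n) = 3 × d(n-1), d(0) = 1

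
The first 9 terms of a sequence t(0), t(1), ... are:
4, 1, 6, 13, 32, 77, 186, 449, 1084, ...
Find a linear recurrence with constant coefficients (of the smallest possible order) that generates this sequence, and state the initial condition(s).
Look for the lowest-order linear relation among consecutive terms.
Observation: t(n) - 2·t(n-1) - (1)·t(n-2) = 0 holds for the shown terms, and no order-1 relation t(n) = α·t(n-1) + β fits.
Check at n=3: 2·6 + (1)·1 = 13. ✓

t(n) = 2t(n-1) + t(n-2), t(0) = 4, t(1) = 1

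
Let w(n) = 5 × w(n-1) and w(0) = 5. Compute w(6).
Computing step by step:
w(0) = 5
w(1) = 5 × 5 = 25
w(2) = 5 × 25 = 125
w(3) = 5 × 125 = 625
w(4) = 5 × 625 = 3125
w(5) = 5 × 3125 = 15625
w(6) = 5 × 15625 = 78125

78125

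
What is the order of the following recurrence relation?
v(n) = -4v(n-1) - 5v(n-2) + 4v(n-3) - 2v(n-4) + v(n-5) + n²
The order is the largest lag k for which v(n-k) appears. Here the deepest term is v(n-5) (the n² term is non-homogeneous and does not affect the order), so the order is 5.

Order 5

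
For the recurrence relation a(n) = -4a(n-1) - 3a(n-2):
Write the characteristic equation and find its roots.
Substitute a(n) = rⁿ and divide through by rⁿ⁻²: r² + 4r + 3 = 0
Factor: (r + 3)(r + 1) = 0, so r = -3, -1.
General solution: a(n) = A·(-3)ⁿ + B·(-1)ⁿ

Characteristic: r² + 4r + 3 = 0, Roots: r = -3, -1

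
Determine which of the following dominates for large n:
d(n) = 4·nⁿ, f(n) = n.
Comparing growth rates:
Growth-rate hierarchy: log n ≺ any polynomial ≺ any exponential cⁿ (c>1) ≺ n! ≺ nⁿ.
super-exponential nⁿ dominates polynomial degree 1 asymptotically.

d(n) grows faster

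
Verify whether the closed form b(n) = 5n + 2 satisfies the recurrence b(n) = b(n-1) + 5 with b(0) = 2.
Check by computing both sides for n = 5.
From the recurrence with b(0) = 2:
  b(0) = 2, b(1) = 7, b(2) = 12, b(3) = 17, b(4) = 22, b(5) = 27
  so the recurrence gives b(5) = 27.
From the proposed closed form b(n) = 5n + 2:
  b(5) = 27.
Both sides give 27 at n = 5, and the initial condition(s) match, so the closed form is consistent.

Yes, the closed form is correct.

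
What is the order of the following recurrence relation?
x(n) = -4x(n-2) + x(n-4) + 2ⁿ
The order is the largest lag k for which x(n-k) appears. Here the deepest term is x(n-4) (the 2ⁿ term is non-homogeneous and does not affect the order), so the order is 4.

Order 4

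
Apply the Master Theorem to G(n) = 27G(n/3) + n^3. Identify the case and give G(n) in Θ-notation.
Master Theorem template: G(n) = a·G(n/b) + f(n).
Here: a=27, b=3, f(n)=n^3
Compute log_b(a) = log_3(27) = 3.
f(n) = n^3 = Θ(n^3). Case 2: G(n) = Θ(n^3 log n).

Case 2: G(n) = Θ(n^3 log n)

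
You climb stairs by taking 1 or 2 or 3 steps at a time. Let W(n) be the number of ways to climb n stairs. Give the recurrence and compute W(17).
Condition on the size of the last step (1 to 3): before it there were n-1, …, n-3 stairs climbed, and these cases are disjoint, so W(n) = W(n-1) + W(n-2) + W(n-3) (order-3 linear recurrence).
Initial conditions by direct count (compositions of i into parts ≤ 3): W(1) = 1; W(2) = 2; W(3) = 4.
Iterating the recurrence: W(4) = 7, W(5) = 13, W(6) = 24, W(7) = 44, W(8) = 81, W(9) = 149, W(10) = 274, W(11) = 504, W(12) = 927, W(13) = 1705, W(14) = 3136, W(15) = 5768, W(16) = 10609, W(17) = 19513.

W(n) = W(n-1) + W(n-2) + W(n-3), W(1) = 1, W(2) = 2, W(3) = 4; W(17) = 19513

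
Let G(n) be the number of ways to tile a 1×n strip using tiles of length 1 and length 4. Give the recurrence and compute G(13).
Condition on the last tile: it has length 1 (leaving a 1×(n-1) strip) or length 4 (leaving a 1×(n-4) strip), so G(n) = G(n-1) + G(n-4) (order-4 linear recurrence).
For 0 ≤ i < 4 only unit tiles fit, so G(i) = 1.
Iterating the recurrence: G(4) = 2, G(5) = 3, G(6) = 4, G(7) = 5, G(8) = 7, G(9) = 10, G(10) = 14, G(11) = 19, G(12) = 26, G(13) = 36.

G(n) = G(n-1) + G(n-4), with G(i) = 1 for 0 ≤ i < 4; G(13) = 36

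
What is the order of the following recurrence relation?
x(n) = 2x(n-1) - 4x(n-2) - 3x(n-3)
The order is the largest lag k for which x(n-k) appears. Here the deepest term is x(n-3), so the order is 3.

Order 3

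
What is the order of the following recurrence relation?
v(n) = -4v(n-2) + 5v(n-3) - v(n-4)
The order is the largest lag k for which v(n-k) appears. Here the deepest term is v(n-4), so the order is 4.

Order 4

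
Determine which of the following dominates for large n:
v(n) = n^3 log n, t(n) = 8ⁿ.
Comparing growth rates:
Growth-rate hierarchy: log n ≺ any polynomial ≺ any exponential cⁿ (c>1) ≺ n! ≺ nⁿ.
exponential base 8 dominates polynomial degree 3 (with log factor) asymptotically.

t(n) grows faster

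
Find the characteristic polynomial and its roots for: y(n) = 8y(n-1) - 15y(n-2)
Substitute y(n) = rⁿ and divide through by rⁿ⁻²: r² - 8r + 15 = 0
Factor: (r - 5)(r - 3) = 0, so r = 5, 3.
General solution: y(n) = A·5ⁿ + B·3ⁿ

Characteristic: r² - 8r + 15 = 0, Roots: r = 5, 3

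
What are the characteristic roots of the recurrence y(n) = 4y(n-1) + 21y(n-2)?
Substitute y(n) = rⁿ and divide through by rⁿ⁻²: r² - 4r - 21 = 0
Factor: (r - 7)(r + 3) = 0, so r = 7, -3.
General solution: y(n) = A·7ⁿ + B·(-3)ⁿ

Characteristic: r² - 4r - 21 = 0, Roots: r = 7, -3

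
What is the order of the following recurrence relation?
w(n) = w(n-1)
The order is the largest lag k for which w(n-k) appears. Here the deepest term is w(n-1), so the order is 1.

Order 1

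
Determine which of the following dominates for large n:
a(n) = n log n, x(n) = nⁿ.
Comparing growth rates:
Growth-rate hierarchy: log n ≺ any polynomial ≺ any exponential cⁿ (c>1) ≺ n! ≺ nⁿ.
super-exponential nⁿ dominates polynomial degree 1 (with log factor) asymptotically.

x(n) grows faster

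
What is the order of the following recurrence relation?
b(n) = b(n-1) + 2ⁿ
The order is the largest lag k for which b(n-k) appears. Here the deepest term is b(n-1) (the 2ⁿ term is non-homogeneous and does not affect the order), so the order is 1.

Order 1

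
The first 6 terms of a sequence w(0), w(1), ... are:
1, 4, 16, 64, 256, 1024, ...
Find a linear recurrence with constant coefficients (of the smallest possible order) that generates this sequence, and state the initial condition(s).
Look for the lowest-order linear relation among consecutive terms.
Observation: each term is 4× the previous.
Check at n=2: 4·4 = 16. ✓

w(n) = 4 × w(n-1), w(0) = 1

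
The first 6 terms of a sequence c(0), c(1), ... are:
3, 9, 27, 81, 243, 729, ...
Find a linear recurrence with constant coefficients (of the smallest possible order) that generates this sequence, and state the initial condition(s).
Look for the lowest-order linear relation among consecutive terms.
Observation: each term is 3× the previous.
Check at n=2: 3·9 = 27. ✓

c(n) = 3 × c(n-1), c(0) = 3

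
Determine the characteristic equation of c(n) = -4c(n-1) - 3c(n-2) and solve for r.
Substitute c(n) = rⁿ and divide through by rⁿ⁻²: r² + 4r + 3 = 0
Factor: (r + 3)(r + 1) = 0, so r = -3, -1.
General solution: c(n) = A·(-3)ⁿ + B·(-1)ⁿ

Characteristic: r² + 4r + 3 = 0, Roots: r = -3, -1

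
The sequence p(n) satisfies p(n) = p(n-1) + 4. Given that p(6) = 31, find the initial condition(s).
p(6) = p(0) + 6·4, so p(0) = 31 - 24 = 7.

p(0) = 7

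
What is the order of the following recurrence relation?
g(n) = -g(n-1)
The order is the largest lag k for which g(n-k) appears. Here the deepest term is g(n-1), so the order is 1.

Order 1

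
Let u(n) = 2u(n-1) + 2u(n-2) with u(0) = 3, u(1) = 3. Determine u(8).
Computing the sequence terms:
3, 3, 12, 30, 84, 228, 624, 1704, 4656

4656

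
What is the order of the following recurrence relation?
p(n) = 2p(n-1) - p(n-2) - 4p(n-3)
The order is the largest lag k for which p(n-k) appears. Here the deepest term is p(n-3), so the order is 3.

Order 3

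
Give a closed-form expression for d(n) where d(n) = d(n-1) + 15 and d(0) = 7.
Recurrence: d(n) = d(n-1) + 15, initial: d(0) = 7.
Each step adds 15, so d(n) = d(0) + 15n = 15n + 7.

d(n) = 15n + 7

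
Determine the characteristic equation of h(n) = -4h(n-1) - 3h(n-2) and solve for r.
Substitute h(n) = rⁿ and divide through by rⁿ⁻²: r² + 4r + 3 = 0
Factor: (r + 1)(r + 3) = 0, so r = -1, -3.
General solution: h(n) = A·(-1)ⁿ + B·(-3)ⁿ

Characteristic: r² + 4r + 3 = 0, Roots: r = -1, -3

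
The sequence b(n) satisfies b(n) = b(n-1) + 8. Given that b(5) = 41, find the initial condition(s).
b(5) = b(0) + 5·8, so b(0) = 41 - 40 = 1.

b(0) = 1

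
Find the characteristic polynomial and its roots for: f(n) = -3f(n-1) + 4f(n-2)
Substitute f(n) = rⁿ and divide through by rⁿ⁻²: r² + 3r - 4 = 0
Factor: (r - 1)(r + 4) = 0, so r = 1, -4.
General solution: f(n) = A·1ⁿ + B·(-4)ⁿ

Characteristic: r² + 3r - 4 = 0, Roots: r = 1, -4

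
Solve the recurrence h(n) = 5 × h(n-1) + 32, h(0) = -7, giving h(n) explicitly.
Recurrence: h(n) = 5 × h(n-1) + 32, initial: h(0) = -7.
Try h(n) = A·5ⁿ + C. Substituting: A·5ⁿ + C = 5(A·5ⁿ⁻¹ + C) + 32 = A·5ⁿ + 5C + 32, so C = 5C + 32, giving C = -8. Then h(0) = A - 8 = -7 gives A = 1.

h(n) = 5ⁿ - 8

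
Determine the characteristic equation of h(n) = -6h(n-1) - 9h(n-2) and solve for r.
Substitute h(n) = rⁿ and divide through by rⁿ⁻²: r² + 6r + 9 = 0
Factor: (r + 3)² = 0, so r = -3 (double root).
General solution: h(n) = (A + Bn)·(-3)ⁿ

Characteristic: r² + 6r + 9 = 0, Roots: r = -3 (double root)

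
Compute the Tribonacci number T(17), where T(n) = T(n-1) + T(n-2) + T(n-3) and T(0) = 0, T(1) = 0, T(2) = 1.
Computing the sequence terms:
0, 0, 1, 1, 2, 4, 7, 13, 24, 44, 81, 149, 274, 504, 927, 1705, 3136, 5768

5768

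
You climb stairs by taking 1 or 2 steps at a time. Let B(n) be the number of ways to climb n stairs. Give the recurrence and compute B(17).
Condition on the size of the last step (1 to 2): before it there were n-1, …, n-2 stairs climbed, and these cases are disjoint, so B(n) = B(n-1) + B(n-2) (Fibonacci-type sequence).
Initial conditions by direct count (compositions of i into parts ≤ 2): B(1) = 1; B(2) = 2.
Iterating the recurrence: B(3) = 3, B(4) = 5, B(5) = 8, B(6) = 13, B(7) = 21, B(8) = 34, B(9) = 55, B(10) = 89, B(11) = 144, B(12) = 233, B(13) = 377, B(14) = 610, B(15) = 987, B(16) = 1597, B(17) = 2584.

B(n) = B(n-1) + B(n-2), B(1) = 1, B(2) = 2; B(17) = 2584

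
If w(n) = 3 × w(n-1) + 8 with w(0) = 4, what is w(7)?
Computing step by step:
w(0) = 4
w(1) = 3 × 4 + 8 = 20
w(2) = 3 × 20 + 8 = 68
w(3) = 3 × 68 + 8 = 212
w(4) = 3 × 212 + 8 = 644
w(5) = 3 × 644 + 8 = 1940
w(6) = 3 × 1940 + 8 = 5828
w(7) = 3 × 5828 + 8 = 17492

17492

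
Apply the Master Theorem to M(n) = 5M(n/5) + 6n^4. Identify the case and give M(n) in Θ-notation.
Master Theorem template: M(n) = a·M(n/b) + f(n).
Here: a=5, b=5, f(n)=6n^4
Compute log_b(a) = log_5(5) = 1.
f(n) = 6n^4 = Ω(n^(1+ε)) with ε = 3, and the regularity condition holds (a·f(n/b) = (a/b^4)·f(n) with a/b^4 = 5^-3 < 1). Case 3: M(n) = Θ(f(n)) = Θ(n^4).

Case 3: M(n) = Θ(n^4)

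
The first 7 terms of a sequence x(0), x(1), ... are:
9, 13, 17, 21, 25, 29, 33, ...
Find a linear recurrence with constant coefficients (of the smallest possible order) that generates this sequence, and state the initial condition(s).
Look for the lowest-order linear relation among consecutive terms.
Observation: consecutive differences are constant (= 4).
Check at n=2: 1·13 + 4 = 17. ✓

x(n) = x(n-1) + 4, x(0) = 9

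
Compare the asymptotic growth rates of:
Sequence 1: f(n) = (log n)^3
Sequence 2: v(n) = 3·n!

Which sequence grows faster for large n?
Comparing growth rates:
Growth-rate hierarchy: log n ≺ any polynomial ≺ any exponential cⁿ (c>1) ≺ n! ≺ nⁿ.
factorial dominates polylogarithmic (log n)^3 asymptotically.

v(n) grows faster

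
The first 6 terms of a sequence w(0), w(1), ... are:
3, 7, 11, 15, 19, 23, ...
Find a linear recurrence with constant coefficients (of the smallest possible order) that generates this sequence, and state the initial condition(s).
Look for the lowest-order linear relation among consecutive terms.
Observation: consecutive differences are constant (= 4).
Check at n=2: 1·7 + 4 = 11. ✓

w(n) = w(n-1) + 4, w(0) = 3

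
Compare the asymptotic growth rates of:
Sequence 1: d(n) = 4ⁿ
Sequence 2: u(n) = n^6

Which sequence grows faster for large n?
Comparing growth rates:
Growth-rate hierarchy: log n ≺ any polynomial ≺ any exponential cⁿ (c>1) ≺ n! ≺ nⁿ.
exponential base 4 dominates polynomial degree 6 asymptotically.

d(n) grows faster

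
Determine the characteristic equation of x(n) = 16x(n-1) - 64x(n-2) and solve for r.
Substitute x(n) = rⁿ and divide through by rⁿ⁻²: r² - 16r + 64 = 0
Factor: (r - 8)² = 0, so r = 8 (double root).
General solution: x(n) = (A + Bn)·8ⁿ

Characteristic: r² - 16r + 64 = 0, Roots: r = 8 (double root)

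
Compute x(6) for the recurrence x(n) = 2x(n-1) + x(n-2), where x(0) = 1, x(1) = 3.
Computing the sequence terms:
1, 3, 7, 17, 41, 99, 239

239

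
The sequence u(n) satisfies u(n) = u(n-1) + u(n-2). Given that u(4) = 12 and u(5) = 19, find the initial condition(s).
Work backwards using u(k) = u(k+2) - u(k+1):
u(3) = u(5) - u(4) = 19 - 12 = 7
u(2) = u(4) - u(3) = 12 - 7 = 5
u(1) = u(3) - u(2) = 7 - 5 = 2
u(0) = u(2) - u(1) = 5 - 2 = 3

u(0) = 3, u(1) = 2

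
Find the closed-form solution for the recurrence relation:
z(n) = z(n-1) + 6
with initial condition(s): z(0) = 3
Recurrence: z(n) = z(n-1) + 6, initial: z(0) = 3.
Each step adds 6, so z(n) = z(0) + 6n = 6n + 3.

z(n) = 6n + 3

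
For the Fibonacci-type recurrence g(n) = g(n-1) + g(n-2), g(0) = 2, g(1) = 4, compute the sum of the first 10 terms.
Computing the sequence terms: 2, 4, 6, 10, 16, 26, 42, 68, 110, 178
Adding these values together:

462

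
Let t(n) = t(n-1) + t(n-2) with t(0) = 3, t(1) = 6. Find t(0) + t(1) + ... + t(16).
Computing the sequence terms: 3, 6, 9, 15, 24, 39, 63, 102, 165, 267, 432, 699, 1131, 1830, 2961, 4791, 7752
Adding these values together:

20289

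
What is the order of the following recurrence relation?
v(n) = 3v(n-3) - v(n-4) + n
The order is the largest lag k for which v(n-k) appears. Here the deepest term is v(n-4) (the n term is non-homogeneous and does not affect the order), so the order is 4.

Order 4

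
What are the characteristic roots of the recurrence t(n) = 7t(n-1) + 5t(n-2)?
Substitute t(n) = rⁿ and divide through by rⁿ⁻²: r² - 7r - 5 = 0
Discriminant: 7² + 4·5 = 69, not a perfect square, so by the quadratic formula r = (7 ± √69)/2.
General solution: t(n) = A·r₁ⁿ + B·r₂ⁿ where r₁,r₂ = (7 ± √69)/2

Characteristic: r² - 7r - 5 = 0, Roots: r = (7 ± √69)/2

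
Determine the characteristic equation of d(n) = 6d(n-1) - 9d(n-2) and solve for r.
Substitute d(n) = rⁿ and divide through by rⁿ⁻²: r² - 6r + 9 = 0
Factor: (r - 3)² = 0, so r = 3 (double root).
General solution: d(n) = (A + Bn)·3ⁿ

Characteristic: r² - 6r + 9 = 0, Roots: r = 3 (double root)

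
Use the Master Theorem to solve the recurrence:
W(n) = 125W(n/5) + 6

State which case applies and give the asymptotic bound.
Master Theorem template: W(n) = a·W(n/b) + f(n).
Here: a=125, b=5, f(n)=6
Compute log_b(a) = log_5(125) = 3.
f(n) = 6 = O(n^(3-ε)) with ε = 3. Case 1: W(n) = Θ(n^log_b(a)) = Θ(n^3).

Case 1: W(n) = Θ(n^3)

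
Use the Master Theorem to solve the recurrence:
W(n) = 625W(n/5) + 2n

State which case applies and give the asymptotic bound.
Master Theorem template: W(n) = a·W(n/b) + f(n).
Here: a=625, b=5, f(n)=2n
Compute log_b(a) = log_5(625) = 4.
f(n) = 2n = O(n^(4-ε)) with ε = 3. Case 1: W(n) = Θ(n^log_b(a)) = Θ(n^4).

Case 1: W(n) = Θ(n^4)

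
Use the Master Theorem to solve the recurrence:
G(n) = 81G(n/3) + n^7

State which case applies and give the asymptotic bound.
Master Theorem template: G(n) = a·G(n/b) + f(n).
Here: a=81, b=3, f(n)=n^7
Compute log_b(a) = log_3(81) = 4.
f(n) = n^7 = Ω(n^(4+ε)) with ε = 3, and the regularity condition holds (a·f(n/b) = (a/b^7)·f(n) with a/b^7 = 3^-3 < 1). Case 3: G(n) = Θ(f(n)) = Θ(n^7).

Case 3: G(n) = Θ(n^7)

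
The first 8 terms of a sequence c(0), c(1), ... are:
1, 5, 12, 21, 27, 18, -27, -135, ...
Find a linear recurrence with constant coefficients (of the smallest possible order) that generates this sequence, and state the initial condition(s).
Look for the lowest-order linear relation among consecutive terms.
Observation: c(n) - 3·c(n-1) - (-3)·c(n-2) = 0 holds for the shown terms, and no order-1 relation c(n) = α·c(n-1) + β fits.
Check at n=3: 3·12 + (-3)·5 = 21. ✓

c(n) = 3c(n-1) - 3c(n-2), c(0) = 1, c(1) = 5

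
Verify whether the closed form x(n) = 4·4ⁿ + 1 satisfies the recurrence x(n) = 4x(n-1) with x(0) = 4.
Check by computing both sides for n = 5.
From the recurrence with x(0) = 4:
  x(0) = 4, x(1) = 16, x(2) = 64, x(3) = 256, x(4) = 1024, x(5) = 4096
  so the recurrence gives x(5) = 4096.
From the proposed closed form x(n) = 4·4ⁿ + 1:
  x(5) = 4097.
The recurrence gives 4096 but the closed form gives 4097, so the closed form does not satisfy the recurrence.

No, the closed form is incorrect.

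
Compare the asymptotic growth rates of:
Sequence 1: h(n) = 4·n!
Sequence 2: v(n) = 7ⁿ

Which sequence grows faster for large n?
Comparing growth rates:
Growth-rate hierarchy: log n ≺ any polynomial ≺ any exponential cⁿ (c>1) ≺ n! ≺ nⁿ.
factorial dominates exponential base 7 asymptotically.

h(n) grows faster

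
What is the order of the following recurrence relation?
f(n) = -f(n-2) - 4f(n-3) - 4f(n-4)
The order is the largest lag k for which f(n-k) appears. Here the deepest term is f(n-4), so the order is 4.

Order 4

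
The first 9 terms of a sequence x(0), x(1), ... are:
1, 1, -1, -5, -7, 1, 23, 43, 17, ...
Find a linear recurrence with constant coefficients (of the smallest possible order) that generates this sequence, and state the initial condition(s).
Look for the lowest-order linear relation among consecutive terms.
Observation: x(n) - 2·x(n-1) - (-3)·x(n-2) = 0 holds for the shown terms, and no order-1 relation x(n) = α·x(n-1) + β fits.
Check at n=3: 2·-1 + (-3)·1 = -5. ✓

x(n) = 2x(n-1) - 3x(n-2), x(0) = 1, x(1) = 1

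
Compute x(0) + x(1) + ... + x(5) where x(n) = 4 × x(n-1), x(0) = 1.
Computing the sequence terms: 1, 4, 16, 64, 256, 1024
Adding these values together:

1365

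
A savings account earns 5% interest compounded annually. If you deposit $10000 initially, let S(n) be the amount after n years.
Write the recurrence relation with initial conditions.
Each year the balance grows by 5%, i.e. is multiplied by 1 + 5/100 = 1.05, so S(n) = 1.05 × S(n-1). The initial deposit gives S(0) = 10000.
Unrolling gives the closed form S(n) = 10000 × (1.05)ⁿ.

S(n) = 1.05 × S(n-1), S(0) = 10000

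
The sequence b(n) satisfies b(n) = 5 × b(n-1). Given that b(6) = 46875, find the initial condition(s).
In general b(n) = 5ⁿ · b(0). At n = 6: b(0) = b(6) / 5^6 = 46875 / 15625 = 3.

b(0) = 3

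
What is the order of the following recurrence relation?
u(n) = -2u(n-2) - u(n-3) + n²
The order is the largest lag k for which u(n-k) appears. Here the deepest term is u(n-3) (the n² term is non-homogeneous and does not affect the order), so the order is 3.

Order 3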